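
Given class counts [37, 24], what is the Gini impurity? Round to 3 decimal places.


Total = 61. Proportions: 37/61, 24/61. sum(p_i^2) = 0.5227. Gini = 1 - 0.5227 = 0.4773, which rounds to 0.477.

0.477


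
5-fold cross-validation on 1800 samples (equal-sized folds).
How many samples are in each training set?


Each validation fold has 1800/5 = 360 samples. Training set = 1800 - 360 = 1440.

1440


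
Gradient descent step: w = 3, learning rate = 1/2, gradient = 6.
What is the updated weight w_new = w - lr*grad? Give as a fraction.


w_new = 3 - 1/2 * 6 = 3 - 3 = 0.

0


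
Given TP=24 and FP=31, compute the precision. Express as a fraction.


Precision = TP / (TP + FP) = 24 / 55 = 24/55.

24/55


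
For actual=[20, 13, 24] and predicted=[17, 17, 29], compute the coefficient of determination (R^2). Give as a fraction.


Mean(y) = 19. SS_res = 50. SS_tot = 62. R^2 = 1 - 50/(62) = 6/31.

6/31


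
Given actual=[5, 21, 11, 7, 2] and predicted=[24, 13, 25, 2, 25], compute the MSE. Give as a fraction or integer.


MSE = (1/5) * ((5-24)^2=361 + (21-13)^2=64 + (11-25)^2=196 + (7-2)^2=25 + (2-25)^2=529). Sum = 1175. MSE = 235.

235


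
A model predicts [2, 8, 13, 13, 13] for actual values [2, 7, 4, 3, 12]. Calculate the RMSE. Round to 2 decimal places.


MSE = 36.6000. RMSE = sqrt(36.6000) = 6.05.

6.05


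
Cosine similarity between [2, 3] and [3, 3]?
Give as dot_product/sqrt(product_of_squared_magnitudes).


dot = 15. |a|^2 = 13, |b|^2 = 18. cos = 15/sqrt(234).

15/sqrt(234)


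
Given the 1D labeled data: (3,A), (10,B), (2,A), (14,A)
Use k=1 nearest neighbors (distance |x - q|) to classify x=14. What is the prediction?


Distances: |3-14|=11, |10-14|=4, |2-14|=12, |14-14|=0. 1 nearest: (14,A). Counts: {'A': 1}. Majority class: A.

A


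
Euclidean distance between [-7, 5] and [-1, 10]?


d = sqrt(sum of squared differences). (-7--1)^2=36, (5-10)^2=25. Sum = 61.

sqrt(61)


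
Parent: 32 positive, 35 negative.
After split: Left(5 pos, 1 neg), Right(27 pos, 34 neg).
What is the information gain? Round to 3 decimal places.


H(parent) = 0.9986. H(left) = 0.6500, H(right) = 0.9905. Weighted = (6/67)*0.6500 + (61/67)*0.9905 = 0.9600. IG = 0.9986 - 0.9600 = 0.0386, which rounds to 0.039.

0.039


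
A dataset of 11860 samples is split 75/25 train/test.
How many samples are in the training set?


Test set = 11860 * 25% = 2965. Training set = 11860 - 2965 = 8895.

8895


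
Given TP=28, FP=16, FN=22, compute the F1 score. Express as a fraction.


Precision = 28/44 = 7/11. Recall = 28/50 = 14/25. F1 = 2*P*R/(P+R) = 28/47.

28/47


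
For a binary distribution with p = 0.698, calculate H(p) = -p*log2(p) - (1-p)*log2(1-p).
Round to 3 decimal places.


H = -0.698*log2(0.698) - 0.302*log2(0.302) = 0.884.

0.884


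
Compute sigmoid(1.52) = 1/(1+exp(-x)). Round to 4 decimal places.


sigma(1.52) = 1/(1+e^(-1.52)) = 1/(1+0.218712) = 1/1.218712 = 0.8205.

0.8205


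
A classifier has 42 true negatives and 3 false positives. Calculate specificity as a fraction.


Specificity = TN / (TN + FP) = 42 / 45 = 14/15.

14/15


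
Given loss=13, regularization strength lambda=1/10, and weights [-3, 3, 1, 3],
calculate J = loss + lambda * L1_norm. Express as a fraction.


L1 norm = sum(|w|) = 10. J = 13 + 1/10 * 10 = 14.

14


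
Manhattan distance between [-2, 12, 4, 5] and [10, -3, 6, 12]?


d = sum of absolute differences: |-2-10|=12 + |12--3|=15 + |4-6|=2 + |5-12|=7 = 36.

36


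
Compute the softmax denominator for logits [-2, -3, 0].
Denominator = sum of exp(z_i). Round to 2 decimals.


Denom = e^-2=0.1353 + e^-3=0.0498 + e^0=1.0000. Sum = 1.1851, which rounds to 1.19.

1.19


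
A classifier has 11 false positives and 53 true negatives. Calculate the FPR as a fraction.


FPR = FP / (FP + TN) = 11 / 64 = 11/64.

11/64


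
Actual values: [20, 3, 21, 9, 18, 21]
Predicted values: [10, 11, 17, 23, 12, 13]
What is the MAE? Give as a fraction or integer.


MAE = (1/6) * (|20-10|=10 + |3-11|=8 + |21-17|=4 + |9-23|=14 + |18-12|=6 + |21-13|=8). Sum = 50. MAE = 25/3.

25/3


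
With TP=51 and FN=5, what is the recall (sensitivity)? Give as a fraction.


Recall = TP / (TP + FN) = 51 / 56 = 51/56.

51/56


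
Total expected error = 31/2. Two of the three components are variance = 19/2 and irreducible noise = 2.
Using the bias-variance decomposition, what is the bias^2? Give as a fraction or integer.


Total error = bias^2 + variance + irreducible noise. So bias^2 = 31/2 - 19/2 - 2 = 4.

4


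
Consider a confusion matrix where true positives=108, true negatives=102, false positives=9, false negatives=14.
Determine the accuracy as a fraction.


Accuracy = (TP + TN) / (TP + TN + FP + FN) = (108 + 102) / 233 = 210/233.

210/233


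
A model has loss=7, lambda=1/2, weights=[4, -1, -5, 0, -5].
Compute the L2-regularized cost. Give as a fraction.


L2 sq norm = sum(w^2) = 67. J = 7 + 1/2 * 67 = 81/2.

81/2


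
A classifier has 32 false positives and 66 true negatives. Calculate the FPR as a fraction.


FPR = FP / (FP + TN) = 32 / 98 = 16/49.

16/49


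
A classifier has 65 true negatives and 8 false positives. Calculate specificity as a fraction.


Specificity = TN / (TN + FP) = 65 / 73 = 65/73.

65/73


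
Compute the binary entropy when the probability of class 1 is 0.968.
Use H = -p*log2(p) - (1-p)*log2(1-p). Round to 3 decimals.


H = -0.968*log2(0.968) - 0.032*log2(0.032) = 0.204.

0.204


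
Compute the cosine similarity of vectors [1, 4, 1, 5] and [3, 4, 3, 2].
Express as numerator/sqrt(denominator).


dot = 32. |a|^2 = 43, |b|^2 = 38. cos = 32/sqrt(1634).

32/sqrt(1634)


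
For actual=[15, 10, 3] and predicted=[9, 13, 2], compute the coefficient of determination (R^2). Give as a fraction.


Mean(y) = 28/3. SS_res = 46. SS_tot = 218/3. R^2 = 1 - 46/(218/3) = 40/109.

40/109


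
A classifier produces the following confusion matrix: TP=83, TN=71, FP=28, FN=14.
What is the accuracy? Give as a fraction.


Accuracy = (TP + TN) / (TP + TN + FP + FN) = (83 + 71) / 196 = 11/14.

11/14


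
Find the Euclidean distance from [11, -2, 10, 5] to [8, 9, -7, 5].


d = sqrt(sum of squared differences). (11-8)^2=9, (-2-9)^2=121, (10--7)^2=289, (5-5)^2=0. Sum = 419.

sqrt(419)


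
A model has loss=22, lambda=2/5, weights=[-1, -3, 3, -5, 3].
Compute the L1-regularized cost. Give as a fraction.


L1 norm = sum(|w|) = 15. J = 22 + 2/5 * 15 = 28.

28


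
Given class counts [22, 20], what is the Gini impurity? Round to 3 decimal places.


Total = 42. Proportions: 22/42, 20/42. sum(p_i^2) = 0.5011. Gini = 1 - 0.5011 = 0.4989, which rounds to 0.499.

0.499


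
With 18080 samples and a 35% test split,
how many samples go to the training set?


Test set = 18080 * 35% = 6328. Training set = 18080 - 6328 = 11752.

11752


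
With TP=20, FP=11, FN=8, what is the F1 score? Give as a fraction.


Precision = 20/31 = 20/31. Recall = 20/28 = 5/7. F1 = 2*P*R/(P+R) = 40/59.

40/59


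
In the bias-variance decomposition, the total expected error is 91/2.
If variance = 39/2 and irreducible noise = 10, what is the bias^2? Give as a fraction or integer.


Total error = bias^2 + variance + irreducible noise. So bias^2 = 91/2 - 39/2 - 10 = 16.

16


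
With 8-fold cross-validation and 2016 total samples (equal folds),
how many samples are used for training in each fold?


Each validation fold has 2016/8 = 252 samples. Training set = 2016 - 252 = 1764.

1764


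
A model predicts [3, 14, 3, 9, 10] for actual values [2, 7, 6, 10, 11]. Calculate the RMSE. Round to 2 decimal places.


MSE = 12.2000. RMSE = sqrt(12.2000) = 3.49.

3.49


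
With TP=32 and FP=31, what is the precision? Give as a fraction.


Precision = TP / (TP + FP) = 32 / 63 = 32/63.

32/63


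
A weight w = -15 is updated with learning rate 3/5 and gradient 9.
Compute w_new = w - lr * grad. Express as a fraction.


w_new = -15 - 3/5 * 9 = -15 - 27/5 = -102/5.

-102/5


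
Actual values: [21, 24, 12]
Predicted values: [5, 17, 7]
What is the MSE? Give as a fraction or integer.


MSE = (1/3) * ((21-5)^2=256 + (24-17)^2=49 + (12-7)^2=25). Sum = 330. MSE = 110.

110


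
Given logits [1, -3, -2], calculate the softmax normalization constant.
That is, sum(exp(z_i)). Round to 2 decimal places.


Denom = e^1=2.7183 + e^-3=0.0498 + e^-2=0.1353. Sum = 2.9034, which rounds to 2.90.

2.90


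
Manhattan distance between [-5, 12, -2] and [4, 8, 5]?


d = sum of absolute differences: |-5-4|=9 + |12-8|=4 + |-2-5|=7 = 20.

20


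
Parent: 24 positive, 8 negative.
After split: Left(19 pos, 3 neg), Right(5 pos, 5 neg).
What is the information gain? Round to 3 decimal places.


H(parent) = 0.8113. H(left) = 0.5746, H(right) = 1.0000. Weighted = (22/32)*0.5746 + (10/32)*1.0000 = 0.7075. IG = 0.8113 - 0.7075 = 0.1038, which rounds to 0.104.

0.104


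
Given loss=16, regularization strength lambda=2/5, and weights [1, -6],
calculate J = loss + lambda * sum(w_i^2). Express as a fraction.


L2 sq norm = sum(w^2) = 37. J = 16 + 2/5 * 37 = 154/5.

154/5


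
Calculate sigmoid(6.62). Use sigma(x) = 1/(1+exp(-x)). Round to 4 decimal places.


sigma(6.62) = 1/(1+e^(-6.62)) = 1/(1+0.001333) = 1/1.001333 = 0.9987.

0.9987


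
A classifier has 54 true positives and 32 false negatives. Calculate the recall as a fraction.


Recall = TP / (TP + FN) = 54 / 86 = 27/43.

27/43


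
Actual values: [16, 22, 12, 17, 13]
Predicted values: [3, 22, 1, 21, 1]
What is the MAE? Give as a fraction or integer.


MAE = (1/5) * (|16-3|=13 + |22-22|=0 + |12-1|=11 + |17-21|=4 + |13-1|=12). Sum = 40. MAE = 8.

8


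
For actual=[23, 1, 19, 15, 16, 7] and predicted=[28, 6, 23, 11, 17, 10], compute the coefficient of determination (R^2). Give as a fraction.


Mean(y) = 27/2. SS_res = 92. SS_tot = 655/2. R^2 = 1 - 92/(655/2) = 471/655.

471/655


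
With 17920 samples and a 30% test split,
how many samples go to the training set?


Test set = 17920 * 30% = 5376. Training set = 17920 - 5376 = 12544.

12544


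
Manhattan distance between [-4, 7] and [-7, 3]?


d = sum of absolute differences: |-4--7|=3 + |7-3|=4 = 7.

7


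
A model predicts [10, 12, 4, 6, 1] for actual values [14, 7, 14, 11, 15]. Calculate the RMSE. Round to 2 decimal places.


MSE = 72.4000. RMSE = sqrt(72.4000) = 8.51.

8.51


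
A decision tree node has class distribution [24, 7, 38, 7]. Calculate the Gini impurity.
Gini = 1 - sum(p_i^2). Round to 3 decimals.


Total = 76. Proportions: 24/76, 7/76, 38/76, 7/76. sum(p_i^2) = 0.3667. Gini = 1 - 0.3667 = 0.6333, which rounds to 0.633.

0.633


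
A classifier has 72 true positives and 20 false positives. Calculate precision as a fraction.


Precision = TP / (TP + FP) = 72 / 92 = 18/23.

18/23


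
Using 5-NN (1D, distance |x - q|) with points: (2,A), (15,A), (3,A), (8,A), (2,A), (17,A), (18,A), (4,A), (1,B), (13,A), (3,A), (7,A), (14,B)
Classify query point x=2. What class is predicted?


Distances: |2-2|=0, |15-2|=13, |3-2|=1, |8-2|=6, |2-2|=0, |17-2|=15, |18-2|=16, |4-2|=2, |1-2|=1, |13-2|=11, |3-2|=1, |7-2|=5, |14-2|=12. 5 nearest: (2,A), (2,A), (3,A), (3,A), (1,B). Counts: {'A': 4, 'B': 1}. Majority class: A.

A


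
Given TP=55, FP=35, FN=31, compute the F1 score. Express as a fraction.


Precision = 55/90 = 11/18. Recall = 55/86 = 55/86. F1 = 2*P*R/(P+R) = 5/8.

5/8


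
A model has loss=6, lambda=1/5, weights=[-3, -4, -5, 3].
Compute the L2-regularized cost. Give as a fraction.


L2 sq norm = sum(w^2) = 59. J = 6 + 1/5 * 59 = 89/5.

89/5


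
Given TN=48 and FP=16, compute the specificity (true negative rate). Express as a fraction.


Specificity = TN / (TN + FP) = 48 / 64 = 3/4.

3/4


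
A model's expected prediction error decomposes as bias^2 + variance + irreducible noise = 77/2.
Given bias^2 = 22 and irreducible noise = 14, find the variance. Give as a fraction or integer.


Total error = bias^2 + variance + irreducible noise. So variance = 77/2 - 22 - 14 = 5/2.

5/2


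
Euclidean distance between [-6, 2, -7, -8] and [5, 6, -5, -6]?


d = sqrt(sum of squared differences). (-6-5)^2=121, (2-6)^2=16, (-7--5)^2=4, (-8--6)^2=4. Sum = 145.

sqrt(145)


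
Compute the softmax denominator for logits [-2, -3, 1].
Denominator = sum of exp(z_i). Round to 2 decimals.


Denom = e^-2=0.1353 + e^-3=0.0498 + e^1=2.7183. Sum = 2.9034, which rounds to 2.90.

2.90


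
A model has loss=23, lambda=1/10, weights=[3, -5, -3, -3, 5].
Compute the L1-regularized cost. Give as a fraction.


L1 norm = sum(|w|) = 19. J = 23 + 1/10 * 19 = 249/10.

249/10


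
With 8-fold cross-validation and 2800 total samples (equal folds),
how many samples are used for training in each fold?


Each validation fold has 2800/8 = 350 samples. Training set = 2800 - 350 = 2450.

2450


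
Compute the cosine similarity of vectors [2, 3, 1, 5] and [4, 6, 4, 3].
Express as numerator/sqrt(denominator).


dot = 45. |a|^2 = 39, |b|^2 = 77. cos = 45/sqrt(3003).

45/sqrt(3003)


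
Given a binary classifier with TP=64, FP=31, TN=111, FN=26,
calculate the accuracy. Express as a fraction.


Accuracy = (TP + TN) / (TP + TN + FP + FN) = (64 + 111) / 232 = 175/232.

175/232


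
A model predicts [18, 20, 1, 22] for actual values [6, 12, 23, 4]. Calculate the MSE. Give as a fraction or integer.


MSE = (1/4) * ((6-18)^2=144 + (12-20)^2=64 + (23-1)^2=484 + (4-22)^2=324). Sum = 1016. MSE = 254.

254


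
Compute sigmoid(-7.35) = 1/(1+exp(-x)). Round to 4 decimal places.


sigma(-7.35) = 1/(1+e^(7.35)) = 1/(1+1556.196528) = 1/1557.196528 = 0.0006.

0.0006


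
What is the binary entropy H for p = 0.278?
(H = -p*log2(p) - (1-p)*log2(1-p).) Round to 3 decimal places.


H = -0.278*log2(0.278) - 0.722*log2(0.722) = 0.853.

0.853


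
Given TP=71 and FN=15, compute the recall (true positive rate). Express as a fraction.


Recall = TP / (TP + FN) = 71 / 86 = 71/86.

71/86


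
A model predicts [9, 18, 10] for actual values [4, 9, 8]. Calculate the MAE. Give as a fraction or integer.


MAE = (1/3) * (|4-9|=5 + |9-18|=9 + |8-10|=2). Sum = 16. MAE = 16/3.

16/3


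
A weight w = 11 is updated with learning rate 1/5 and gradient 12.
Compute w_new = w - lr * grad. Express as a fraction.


w_new = 11 - 1/5 * 12 = 11 - 12/5 = 43/5.

43/5


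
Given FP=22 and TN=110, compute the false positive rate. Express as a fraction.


FPR = FP / (FP + TN) = 22 / 132 = 1/6.

1/6


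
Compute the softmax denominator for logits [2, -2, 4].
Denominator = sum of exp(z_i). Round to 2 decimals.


Denom = e^2=7.3891 + e^-2=0.1353 + e^4=54.5982. Sum = 62.1226, which rounds to 62.12.

62.12


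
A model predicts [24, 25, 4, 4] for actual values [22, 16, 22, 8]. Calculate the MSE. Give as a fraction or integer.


MSE = (1/4) * ((22-24)^2=4 + (16-25)^2=81 + (22-4)^2=324 + (8-4)^2=16). Sum = 425. MSE = 425/4.

425/4


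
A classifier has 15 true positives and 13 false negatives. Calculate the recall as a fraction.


Recall = TP / (TP + FN) = 15 / 28 = 15/28.

15/28


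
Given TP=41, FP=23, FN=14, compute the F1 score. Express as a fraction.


Precision = 41/64 = 41/64. Recall = 41/55 = 41/55. F1 = 2*P*R/(P+R) = 82/119.

82/119


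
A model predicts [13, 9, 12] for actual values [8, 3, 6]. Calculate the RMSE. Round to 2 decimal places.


MSE = 32.3333. RMSE = sqrt(32.3333) = 5.69.

5.69


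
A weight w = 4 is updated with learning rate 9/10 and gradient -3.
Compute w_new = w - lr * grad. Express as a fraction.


w_new = 4 - 9/10 * -3 = 4 - -27/10 = 67/10.

67/10


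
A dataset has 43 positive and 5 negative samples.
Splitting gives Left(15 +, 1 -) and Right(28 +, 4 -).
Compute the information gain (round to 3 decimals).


H(parent) = 0.4821. H(left) = 0.3373, H(right) = 0.5436. Weighted = (16/48)*0.3373 + (32/48)*0.5436 = 0.4748. IG = 0.4821 - 0.4748 = 0.0073, which rounds to 0.007.

0.007


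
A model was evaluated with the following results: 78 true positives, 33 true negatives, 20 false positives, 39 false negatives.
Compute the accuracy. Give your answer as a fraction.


Accuracy = (TP + TN) / (TP + TN + FP + FN) = (78 + 33) / 170 = 111/170.

111/170


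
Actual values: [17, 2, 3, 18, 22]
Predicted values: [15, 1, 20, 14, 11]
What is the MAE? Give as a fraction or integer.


MAE = (1/5) * (|17-15|=2 + |2-1|=1 + |3-20|=17 + |18-14|=4 + |22-11|=11). Sum = 35. MAE = 7.

7


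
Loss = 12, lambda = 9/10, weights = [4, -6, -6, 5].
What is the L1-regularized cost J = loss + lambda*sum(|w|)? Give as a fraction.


L1 norm = sum(|w|) = 21. J = 12 + 9/10 * 21 = 309/10.

309/10


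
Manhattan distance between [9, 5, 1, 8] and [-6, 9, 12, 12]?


d = sum of absolute differences: |9--6|=15 + |5-9|=4 + |1-12|=11 + |8-12|=4 = 34.

34


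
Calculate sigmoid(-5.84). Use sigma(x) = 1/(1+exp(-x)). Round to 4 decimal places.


sigma(-5.84) = 1/(1+e^(5.84)) = 1/(1+343.779341) = 1/344.779341 = 0.0029.

0.0029


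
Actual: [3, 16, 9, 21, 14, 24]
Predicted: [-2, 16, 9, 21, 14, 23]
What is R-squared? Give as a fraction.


Mean(y) = 29/2. SS_res = 26. SS_tot = 595/2. R^2 = 1 - 26/(595/2) = 543/595.

543/595


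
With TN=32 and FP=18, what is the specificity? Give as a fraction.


Specificity = TN / (TN + FP) = 32 / 50 = 16/25.

16/25


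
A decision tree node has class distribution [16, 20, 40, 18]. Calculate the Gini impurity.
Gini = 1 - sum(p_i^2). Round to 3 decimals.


Total = 94. Proportions: 16/94, 20/94, 40/94, 18/94. sum(p_i^2) = 0.2920. Gini = 1 - 0.2920 = 0.7080, which rounds to 0.708.

0.708


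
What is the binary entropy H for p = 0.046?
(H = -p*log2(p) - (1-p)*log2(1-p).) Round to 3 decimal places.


H = -0.046*log2(0.046) - 0.954*log2(0.954) = 0.269.

0.269


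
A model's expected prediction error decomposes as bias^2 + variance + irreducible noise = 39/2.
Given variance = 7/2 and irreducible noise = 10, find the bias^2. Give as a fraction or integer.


Total error = bias^2 + variance + irreducible noise. So bias^2 = 39/2 - 7/2 - 10 = 6.

6


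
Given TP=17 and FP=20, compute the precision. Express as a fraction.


Precision = TP / (TP + FP) = 17 / 37 = 17/37.

17/37


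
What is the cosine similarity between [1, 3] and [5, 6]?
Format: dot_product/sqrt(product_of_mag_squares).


dot = 23. |a|^2 = 10, |b|^2 = 61. cos = 23/sqrt(610).

23/sqrt(610)


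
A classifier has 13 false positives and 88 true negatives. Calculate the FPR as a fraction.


FPR = FP / (FP + TN) = 13 / 101 = 13/101.

13/101


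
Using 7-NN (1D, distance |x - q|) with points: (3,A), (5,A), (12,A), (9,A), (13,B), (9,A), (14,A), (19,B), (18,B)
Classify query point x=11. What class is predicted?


Distances: |3-11|=8, |5-11|=6, |12-11|=1, |9-11|=2, |13-11|=2, |9-11|=2, |14-11|=3, |19-11|=8, |18-11|=7. 7 nearest: (12,A), (9,A), (9,A), (13,B), (14,A), (5,A), (18,B). Counts: {'A': 5, 'B': 2}. Majority class: A.

A


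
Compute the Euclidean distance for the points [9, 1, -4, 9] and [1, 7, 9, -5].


d = sqrt(sum of squared differences). (9-1)^2=64, (1-7)^2=36, (-4-9)^2=169, (9--5)^2=196. Sum = 465.

sqrt(465)


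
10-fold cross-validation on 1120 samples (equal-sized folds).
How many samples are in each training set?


Each validation fold has 1120/10 = 112 samples. Training set = 1120 - 112 = 1008.

1008


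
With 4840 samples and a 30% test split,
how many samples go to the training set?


Test set = 4840 * 30% = 1452. Training set = 4840 - 1452 = 3388.

3388


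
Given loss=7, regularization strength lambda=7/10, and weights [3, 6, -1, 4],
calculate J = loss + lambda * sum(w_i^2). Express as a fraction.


L2 sq norm = sum(w^2) = 62. J = 7 + 7/10 * 62 = 252/5.

252/5


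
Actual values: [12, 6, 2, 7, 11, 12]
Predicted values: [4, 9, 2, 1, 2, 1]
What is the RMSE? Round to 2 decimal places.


MSE = 51.8333. RMSE = sqrt(51.8333) = 7.20.

7.20


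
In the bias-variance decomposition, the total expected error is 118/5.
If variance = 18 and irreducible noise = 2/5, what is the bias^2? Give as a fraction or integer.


Total error = bias^2 + variance + irreducible noise. So bias^2 = 118/5 - 18 - 2/5 = 26/5.

26/5


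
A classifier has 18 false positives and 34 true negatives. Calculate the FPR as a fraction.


FPR = FP / (FP + TN) = 18 / 52 = 9/26.

9/26


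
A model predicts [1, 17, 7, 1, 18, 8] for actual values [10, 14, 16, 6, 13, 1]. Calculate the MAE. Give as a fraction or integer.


MAE = (1/6) * (|10-1|=9 + |14-17|=3 + |16-7|=9 + |6-1|=5 + |13-18|=5 + |1-8|=7). Sum = 38. MAE = 19/3.

19/3


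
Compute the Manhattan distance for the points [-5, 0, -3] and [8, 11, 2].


d = sum of absolute differences: |-5-8|=13 + |0-11|=11 + |-3-2|=5 = 29.

29


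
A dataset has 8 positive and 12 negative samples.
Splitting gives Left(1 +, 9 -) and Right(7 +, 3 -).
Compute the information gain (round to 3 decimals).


H(parent) = 0.9710. H(left) = 0.4690, H(right) = 0.8813. Weighted = (10/20)*0.4690 + (10/20)*0.8813 = 0.6752. IG = 0.9710 - 0.6752 = 0.2958, which rounds to 0.296.

0.296


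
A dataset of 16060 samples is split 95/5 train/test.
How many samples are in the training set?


Test set = 16060 * 5% = 803. Training set = 16060 - 803 = 15257.

15257


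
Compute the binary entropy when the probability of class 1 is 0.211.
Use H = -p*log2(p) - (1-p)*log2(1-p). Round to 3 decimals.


H = -0.211*log2(0.211) - 0.789*log2(0.789) = 0.743.

0.743


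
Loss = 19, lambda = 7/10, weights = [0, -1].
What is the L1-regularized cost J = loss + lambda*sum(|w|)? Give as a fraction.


L1 norm = sum(|w|) = 1. J = 19 + 7/10 * 1 = 197/10.

197/10


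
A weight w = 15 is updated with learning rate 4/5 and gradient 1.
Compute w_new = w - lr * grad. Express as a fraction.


w_new = 15 - 4/5 * 1 = 15 - 4/5 = 71/5.

71/5


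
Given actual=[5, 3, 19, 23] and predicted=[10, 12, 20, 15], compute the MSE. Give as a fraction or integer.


MSE = (1/4) * ((5-10)^2=25 + (3-12)^2=81 + (19-20)^2=1 + (23-15)^2=64). Sum = 171. MSE = 171/4.

171/4


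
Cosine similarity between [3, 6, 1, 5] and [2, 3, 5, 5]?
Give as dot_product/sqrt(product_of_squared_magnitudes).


dot = 54. |a|^2 = 71, |b|^2 = 63. cos = 54/sqrt(4473).

54/sqrt(4473)


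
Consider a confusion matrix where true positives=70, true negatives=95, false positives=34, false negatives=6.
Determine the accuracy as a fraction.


Accuracy = (TP + TN) / (TP + TN + FP + FN) = (70 + 95) / 205 = 33/41.

33/41


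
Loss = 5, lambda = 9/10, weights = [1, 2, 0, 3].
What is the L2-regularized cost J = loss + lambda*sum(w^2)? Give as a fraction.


L2 sq norm = sum(w^2) = 14. J = 5 + 9/10 * 14 = 88/5.

88/5


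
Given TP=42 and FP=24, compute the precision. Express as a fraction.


Precision = TP / (TP + FP) = 42 / 66 = 7/11.

7/11


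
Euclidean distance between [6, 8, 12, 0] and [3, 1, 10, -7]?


d = sqrt(sum of squared differences). (6-3)^2=9, (8-1)^2=49, (12-10)^2=4, (0--7)^2=49. Sum = 111.

sqrt(111)


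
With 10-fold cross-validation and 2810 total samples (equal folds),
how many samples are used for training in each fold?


Each validation fold has 2810/10 = 281 samples. Training set = 2810 - 281 = 2529.

2529


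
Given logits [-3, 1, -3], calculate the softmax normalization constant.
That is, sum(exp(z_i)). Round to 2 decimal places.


Denom = e^-3=0.0498 + e^1=2.7183 + e^-3=0.0498. Sum = 2.8179, which rounds to 2.82.

2.82


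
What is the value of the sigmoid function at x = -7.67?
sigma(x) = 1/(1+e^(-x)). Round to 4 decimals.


sigma(-7.67) = 1/(1+e^(7.67)) = 1/(1+2143.081445) = 1/2144.081445 = 0.0005.

0.0005


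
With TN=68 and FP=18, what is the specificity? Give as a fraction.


Specificity = TN / (TN + FP) = 68 / 86 = 34/43.

34/43


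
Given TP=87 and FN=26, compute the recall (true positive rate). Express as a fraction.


Recall = TP / (TP + FN) = 87 / 113 = 87/113.

87/113


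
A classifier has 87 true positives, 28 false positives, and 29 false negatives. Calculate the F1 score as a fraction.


Precision = 87/115 = 87/115. Recall = 87/116 = 3/4. F1 = 2*P*R/(P+R) = 58/77.

58/77


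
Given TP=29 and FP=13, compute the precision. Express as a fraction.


Precision = TP / (TP + FP) = 29 / 42 = 29/42.

29/42


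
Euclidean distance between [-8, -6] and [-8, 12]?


d = sqrt(sum of squared differences). (-8--8)^2=0, (-6-12)^2=324. Sum = 324.

18


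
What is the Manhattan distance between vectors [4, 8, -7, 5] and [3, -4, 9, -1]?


d = sum of absolute differences: |4-3|=1 + |8--4|=12 + |-7-9|=16 + |5--1|=6 = 35.

35


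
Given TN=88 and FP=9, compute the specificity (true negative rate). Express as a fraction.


Specificity = TN / (TN + FP) = 88 / 97 = 88/97.

88/97


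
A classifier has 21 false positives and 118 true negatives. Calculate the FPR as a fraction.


FPR = FP / (FP + TN) = 21 / 139 = 21/139.

21/139


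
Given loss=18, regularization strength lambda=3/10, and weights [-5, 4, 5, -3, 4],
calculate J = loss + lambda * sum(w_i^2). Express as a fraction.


L2 sq norm = sum(w^2) = 91. J = 18 + 3/10 * 91 = 453/10.

453/10


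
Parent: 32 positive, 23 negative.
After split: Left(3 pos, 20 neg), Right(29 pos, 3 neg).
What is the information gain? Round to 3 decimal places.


H(parent) = 0.9806. H(left) = 0.5586, H(right) = 0.4489. Weighted = (23/55)*0.5586 + (32/55)*0.4489 = 0.4948. IG = 0.9806 - 0.4948 = 0.4858, which rounds to 0.486.

0.486


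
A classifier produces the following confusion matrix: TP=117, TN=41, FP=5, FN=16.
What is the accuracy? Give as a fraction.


Accuracy = (TP + TN) / (TP + TN + FP + FN) = (117 + 41) / 179 = 158/179.

158/179


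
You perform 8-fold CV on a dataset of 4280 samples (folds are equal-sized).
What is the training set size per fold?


Each validation fold has 4280/8 = 535 samples. Training set = 4280 - 535 = 3745.

3745


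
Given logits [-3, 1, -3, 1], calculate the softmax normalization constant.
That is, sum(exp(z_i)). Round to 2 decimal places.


Denom = e^-3=0.0498 + e^1=2.7183 + e^-3=0.0498 + e^1=2.7183. Sum = 5.5362, which rounds to 5.54.

5.54


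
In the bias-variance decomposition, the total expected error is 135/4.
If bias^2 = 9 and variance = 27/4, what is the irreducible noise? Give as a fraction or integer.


Total error = bias^2 + variance + irreducible noise. So irreducible noise = 135/4 - 9 - 27/4 = 18.

18


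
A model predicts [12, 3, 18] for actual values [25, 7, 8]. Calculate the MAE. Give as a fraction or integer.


MAE = (1/3) * (|25-12|=13 + |7-3|=4 + |8-18|=10). Sum = 27. MAE = 9.

9


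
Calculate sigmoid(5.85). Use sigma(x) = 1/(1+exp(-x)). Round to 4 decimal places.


sigma(5.85) = 1/(1+e^(-5.85)) = 1/(1+0.002880) = 1/1.002880 = 0.9971.

0.9971


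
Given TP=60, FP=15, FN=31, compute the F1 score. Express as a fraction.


Precision = 60/75 = 4/5. Recall = 60/91 = 60/91. F1 = 2*P*R/(P+R) = 60/83.

60/83


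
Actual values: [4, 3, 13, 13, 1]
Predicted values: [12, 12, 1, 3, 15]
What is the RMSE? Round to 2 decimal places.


MSE = 117.0000. RMSE = sqrt(117.0000) = 10.82.

10.82


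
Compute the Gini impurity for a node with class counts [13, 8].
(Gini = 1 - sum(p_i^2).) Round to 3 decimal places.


Total = 21. Proportions: 13/21, 8/21. sum(p_i^2) = 0.5283. Gini = 1 - 0.5283 = 0.4717, which rounds to 0.472.

0.472


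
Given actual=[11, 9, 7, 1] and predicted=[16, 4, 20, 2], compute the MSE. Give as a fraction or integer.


MSE = (1/4) * ((11-16)^2=25 + (9-4)^2=25 + (7-20)^2=169 + (1-2)^2=1). Sum = 220. MSE = 55.

55


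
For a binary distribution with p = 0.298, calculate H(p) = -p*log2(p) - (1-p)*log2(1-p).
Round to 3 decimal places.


H = -0.298*log2(0.298) - 0.702*log2(0.702) = 0.879.

0.879


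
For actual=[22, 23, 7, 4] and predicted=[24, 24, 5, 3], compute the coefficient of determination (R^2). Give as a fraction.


Mean(y) = 14. SS_res = 10. SS_tot = 294. R^2 = 1 - 10/(294) = 142/147.

142/147


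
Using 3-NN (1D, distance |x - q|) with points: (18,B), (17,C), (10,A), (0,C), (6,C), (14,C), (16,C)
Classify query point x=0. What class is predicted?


Distances: |18-0|=18, |17-0|=17, |10-0|=10, |0-0|=0, |6-0|=6, |14-0|=14, |16-0|=16. 3 nearest: (0,C), (6,C), (10,A). Counts: {'C': 2, 'A': 1}. Majority class: C.

C


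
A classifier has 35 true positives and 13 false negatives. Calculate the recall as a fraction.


Recall = TP / (TP + FN) = 35 / 48 = 35/48.

35/48


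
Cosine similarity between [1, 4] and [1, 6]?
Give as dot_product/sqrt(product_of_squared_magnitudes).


dot = 25. |a|^2 = 17, |b|^2 = 37. cos = 25/sqrt(629).

25/sqrt(629)


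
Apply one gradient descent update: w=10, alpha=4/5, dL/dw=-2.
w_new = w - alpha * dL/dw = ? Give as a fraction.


w_new = 10 - 4/5 * -2 = 10 - -8/5 = 58/5.

58/5


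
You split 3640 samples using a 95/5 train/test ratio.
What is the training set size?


Test set = 3640 * 5% = 182. Training set = 3640 - 182 = 3458.

3458


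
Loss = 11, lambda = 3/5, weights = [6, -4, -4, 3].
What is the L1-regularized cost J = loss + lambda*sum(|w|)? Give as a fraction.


L1 norm = sum(|w|) = 17. J = 11 + 3/5 * 17 = 106/5.

106/5


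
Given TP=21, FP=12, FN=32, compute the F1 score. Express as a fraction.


Precision = 21/33 = 7/11. Recall = 21/53 = 21/53. F1 = 2*P*R/(P+R) = 21/43.

21/43


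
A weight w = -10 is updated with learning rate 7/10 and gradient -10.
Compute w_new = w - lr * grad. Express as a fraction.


w_new = -10 - 7/10 * -10 = -10 - -7 = -3.

-3


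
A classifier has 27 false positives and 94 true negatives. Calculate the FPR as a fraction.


FPR = FP / (FP + TN) = 27 / 121 = 27/121.

27/121


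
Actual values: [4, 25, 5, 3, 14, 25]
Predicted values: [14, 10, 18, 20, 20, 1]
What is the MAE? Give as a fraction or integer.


MAE = (1/6) * (|4-14|=10 + |25-10|=15 + |5-18|=13 + |3-20|=17 + |14-20|=6 + |25-1|=24). Sum = 85. MAE = 85/6.

85/6


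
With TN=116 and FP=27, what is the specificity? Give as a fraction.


Specificity = TN / (TN + FP) = 116 / 143 = 116/143.

116/143


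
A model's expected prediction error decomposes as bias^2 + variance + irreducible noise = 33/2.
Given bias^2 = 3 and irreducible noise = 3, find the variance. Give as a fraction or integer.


Total error = bias^2 + variance + irreducible noise. So variance = 33/2 - 3 - 3 = 21/2.

21/2


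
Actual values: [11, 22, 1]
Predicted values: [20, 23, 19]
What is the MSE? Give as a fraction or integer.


MSE = (1/3) * ((11-20)^2=81 + (22-23)^2=1 + (1-19)^2=324). Sum = 406. MSE = 406/3.

406/3


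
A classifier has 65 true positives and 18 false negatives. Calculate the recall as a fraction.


Recall = TP / (TP + FN) = 65 / 83 = 65/83.

65/83


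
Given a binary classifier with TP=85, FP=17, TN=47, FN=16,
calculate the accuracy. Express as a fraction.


Accuracy = (TP + TN) / (TP + TN + FP + FN) = (85 + 47) / 165 = 4/5.

4/5


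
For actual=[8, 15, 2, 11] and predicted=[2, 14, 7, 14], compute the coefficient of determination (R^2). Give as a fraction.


Mean(y) = 9. SS_res = 71. SS_tot = 90. R^2 = 1 - 71/(90) = 19/90.

19/90


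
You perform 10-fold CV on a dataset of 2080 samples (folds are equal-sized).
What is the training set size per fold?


Each validation fold has 2080/10 = 208 samples. Training set = 2080 - 208 = 1872.

1872


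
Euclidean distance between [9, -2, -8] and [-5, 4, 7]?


d = sqrt(sum of squared differences). (9--5)^2=196, (-2-4)^2=36, (-8-7)^2=225. Sum = 457.

sqrt(457)


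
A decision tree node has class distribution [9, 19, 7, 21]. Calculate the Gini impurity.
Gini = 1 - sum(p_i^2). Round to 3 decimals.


Total = 56. Proportions: 9/56, 19/56, 7/56, 21/56. sum(p_i^2) = 0.2972. Gini = 1 - 0.2972 = 0.7028, which rounds to 0.703.

0.703


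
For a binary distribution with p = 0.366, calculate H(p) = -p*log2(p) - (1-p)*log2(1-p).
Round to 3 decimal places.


H = -0.366*log2(0.366) - 0.634*log2(0.634) = 0.948.

0.948


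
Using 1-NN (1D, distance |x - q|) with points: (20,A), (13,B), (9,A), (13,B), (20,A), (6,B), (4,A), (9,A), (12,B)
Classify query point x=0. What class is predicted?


Distances: |20-0|=20, |13-0|=13, |9-0|=9, |13-0|=13, |20-0|=20, |6-0|=6, |4-0|=4, |9-0|=9, |12-0|=12. 1 nearest: (4,A). Counts: {'A': 1}. Majority class: A.

A


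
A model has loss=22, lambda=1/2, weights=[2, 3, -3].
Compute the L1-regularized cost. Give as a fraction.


L1 norm = sum(|w|) = 8. J = 22 + 1/2 * 8 = 26.

26


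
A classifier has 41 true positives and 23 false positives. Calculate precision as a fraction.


Precision = TP / (TP + FP) = 41 / 64 = 41/64.

41/64


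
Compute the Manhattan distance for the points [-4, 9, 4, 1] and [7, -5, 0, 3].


d = sum of absolute differences: |-4-7|=11 + |9--5|=14 + |4-0|=4 + |1-3|=2 = 31.

31


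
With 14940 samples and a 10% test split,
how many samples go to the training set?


Test set = 14940 * 10% = 1494. Training set = 14940 - 1494 = 13446.

13446


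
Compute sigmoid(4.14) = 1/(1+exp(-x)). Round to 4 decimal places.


sigma(4.14) = 1/(1+e^(-4.14)) = 1/(1+0.015923) = 1/1.015923 = 0.9843.

0.9843


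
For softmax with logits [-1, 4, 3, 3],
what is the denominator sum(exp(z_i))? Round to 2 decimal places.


Denom = e^-1=0.3679 + e^4=54.5982 + e^3=20.0855 + e^3=20.0855. Sum = 95.1371, which rounds to 95.14.

95.14


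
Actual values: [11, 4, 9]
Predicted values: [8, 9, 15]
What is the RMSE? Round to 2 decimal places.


MSE = 23.3333. RMSE = sqrt(23.3333) = 4.83.

4.83


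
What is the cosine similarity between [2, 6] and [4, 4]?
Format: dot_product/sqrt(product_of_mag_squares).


dot = 32. |a|^2 = 40, |b|^2 = 32. cos = 32/sqrt(1280).

32/sqrt(1280)


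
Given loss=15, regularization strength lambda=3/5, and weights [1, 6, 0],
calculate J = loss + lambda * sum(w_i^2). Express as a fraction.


L2 sq norm = sum(w^2) = 37. J = 15 + 3/5 * 37 = 186/5.

186/5


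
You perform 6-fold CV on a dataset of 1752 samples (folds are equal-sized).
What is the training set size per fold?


Each validation fold has 1752/6 = 292 samples. Training set = 1752 - 292 = 1460.

1460


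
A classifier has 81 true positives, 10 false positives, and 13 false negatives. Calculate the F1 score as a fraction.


Precision = 81/91 = 81/91. Recall = 81/94 = 81/94. F1 = 2*P*R/(P+R) = 162/185.

162/185


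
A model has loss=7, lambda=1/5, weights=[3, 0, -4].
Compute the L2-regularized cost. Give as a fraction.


L2 sq norm = sum(w^2) = 25. J = 7 + 1/5 * 25 = 12.

12


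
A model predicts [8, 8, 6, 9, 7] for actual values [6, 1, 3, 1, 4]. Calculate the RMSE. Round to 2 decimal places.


MSE = 27.0000. RMSE = sqrt(27.0000) = 5.20.

5.20


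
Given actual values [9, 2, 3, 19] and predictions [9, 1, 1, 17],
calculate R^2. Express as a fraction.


Mean(y) = 33/4. SS_res = 9. SS_tot = 731/4. R^2 = 1 - 9/(731/4) = 695/731.

695/731


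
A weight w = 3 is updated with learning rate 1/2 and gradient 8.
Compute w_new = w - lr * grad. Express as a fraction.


w_new = 3 - 1/2 * 8 = 3 - 4 = -1.

-1


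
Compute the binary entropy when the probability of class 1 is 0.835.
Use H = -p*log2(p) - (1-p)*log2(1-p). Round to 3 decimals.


H = -0.835*log2(0.835) - 0.165*log2(0.165) = 0.646.

0.646


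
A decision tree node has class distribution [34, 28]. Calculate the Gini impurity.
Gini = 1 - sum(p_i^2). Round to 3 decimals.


Total = 62. Proportions: 34/62, 28/62. sum(p_i^2) = 0.5047. Gini = 1 - 0.5047 = 0.4953, which rounds to 0.495.

0.495


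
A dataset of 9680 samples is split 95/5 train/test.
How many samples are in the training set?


Test set = 9680 * 5% = 484. Training set = 9680 - 484 = 9196.

9196


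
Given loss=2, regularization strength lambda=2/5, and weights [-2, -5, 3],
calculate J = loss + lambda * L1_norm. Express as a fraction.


L1 norm = sum(|w|) = 10. J = 2 + 2/5 * 10 = 6.

6


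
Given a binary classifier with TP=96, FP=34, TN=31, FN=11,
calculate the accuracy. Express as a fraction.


Accuracy = (TP + TN) / (TP + TN + FP + FN) = (96 + 31) / 172 = 127/172.

127/172


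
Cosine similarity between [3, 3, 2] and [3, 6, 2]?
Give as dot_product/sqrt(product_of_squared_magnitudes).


dot = 31. |a|^2 = 22, |b|^2 = 49. cos = 31/sqrt(1078).

31/sqrt(1078)


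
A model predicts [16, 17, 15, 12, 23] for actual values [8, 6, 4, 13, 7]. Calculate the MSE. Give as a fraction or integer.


MSE = (1/5) * ((8-16)^2=64 + (6-17)^2=121 + (4-15)^2=121 + (13-12)^2=1 + (7-23)^2=256). Sum = 563. MSE = 563/5.

563/5


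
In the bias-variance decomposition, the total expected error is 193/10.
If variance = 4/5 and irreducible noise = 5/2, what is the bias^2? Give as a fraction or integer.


Total error = bias^2 + variance + irreducible noise. So bias^2 = 193/10 - 4/5 - 5/2 = 16.

16


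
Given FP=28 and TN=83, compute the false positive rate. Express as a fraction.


FPR = FP / (FP + TN) = 28 / 111 = 28/111.

28/111


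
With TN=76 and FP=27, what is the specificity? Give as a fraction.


Specificity = TN / (TN + FP) = 76 / 103 = 76/103.

76/103


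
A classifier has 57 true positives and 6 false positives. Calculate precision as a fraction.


Precision = TP / (TP + FP) = 57 / 63 = 19/21.

19/21


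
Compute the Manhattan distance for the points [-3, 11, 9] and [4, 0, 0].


d = sum of absolute differences: |-3-4|=7 + |11-0|=11 + |9-0|=9 = 27.

27


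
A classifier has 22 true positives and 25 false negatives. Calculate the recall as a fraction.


Recall = TP / (TP + FN) = 22 / 47 = 22/47.

22/47


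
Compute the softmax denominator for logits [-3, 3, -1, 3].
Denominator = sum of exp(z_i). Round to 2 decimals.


Denom = e^-3=0.0498 + e^3=20.0855 + e^-1=0.3679 + e^3=20.0855. Sum = 40.5887, which rounds to 40.59.

40.59


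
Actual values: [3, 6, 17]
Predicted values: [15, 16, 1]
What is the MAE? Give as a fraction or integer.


MAE = (1/3) * (|3-15|=12 + |6-16|=10 + |17-1|=16). Sum = 38. MAE = 38/3.

38/3


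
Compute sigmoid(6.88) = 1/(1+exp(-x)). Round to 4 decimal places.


sigma(6.88) = 1/(1+e^(-6.88)) = 1/(1+0.001028) = 1/1.001028 = 0.9990.

0.9990


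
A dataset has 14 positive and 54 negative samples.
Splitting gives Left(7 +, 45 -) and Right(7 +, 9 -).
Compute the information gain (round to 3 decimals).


H(parent) = 0.7335. H(left) = 0.5700, H(right) = 0.9887. Weighted = (52/68)*0.5700 + (16/68)*0.9887 = 0.6685. IG = 0.7335 - 0.6685 = 0.0650, which rounds to 0.065.

0.065


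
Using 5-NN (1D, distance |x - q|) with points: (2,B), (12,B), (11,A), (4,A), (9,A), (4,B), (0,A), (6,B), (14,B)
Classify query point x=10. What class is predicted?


Distances: |2-10|=8, |12-10|=2, |11-10|=1, |4-10|=6, |9-10|=1, |4-10|=6, |0-10|=10, |6-10|=4, |14-10|=4. 5 nearest: (11,A), (9,A), (12,B), (6,B), (14,B). Counts: {'A': 2, 'B': 3}. Majority class: B.

B


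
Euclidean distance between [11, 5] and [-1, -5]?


d = sqrt(sum of squared differences). (11--1)^2=144, (5--5)^2=100. Sum = 244.

sqrt(244)


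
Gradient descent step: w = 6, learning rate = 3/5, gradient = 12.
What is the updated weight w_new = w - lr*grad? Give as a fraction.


w_new = 6 - 3/5 * 12 = 6 - 36/5 = -6/5.

-6/5


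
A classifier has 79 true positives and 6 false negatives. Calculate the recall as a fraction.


Recall = TP / (TP + FN) = 79 / 85 = 79/85.

79/85
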